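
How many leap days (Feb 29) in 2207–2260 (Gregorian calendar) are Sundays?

2

Leap years in 2207–2260: 14 of them.
Feb 29 weekday advances by 5 (mod 7) from one leap year to the next four years later (or differs when a century non-leap intervenes).
Leap-day weekdays: 2208:Mon 2212:Sat 2216:Thu 2220:Tue 2224:Sun✓ 2228:Fri 2232:Wed 2236:Mon 2240:Sat 2244:Thu 2248:Tue 2252:Sun✓ 2256:Fri 2260:Wed
Sunday: 2224, 2252 → 2.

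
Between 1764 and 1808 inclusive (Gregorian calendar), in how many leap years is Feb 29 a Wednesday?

3

Leap years in 1764–1808: 11 of them.
Feb 29 weekday advances by 5 (mod 7) from one leap year to the next four years later (or differs when a century non-leap intervenes).
Leap-day weekdays: 1764:Wed✓ 1768:Mon 1772:Sat 1776:Thu 1780:Tue 1784:Sun 1788:Fri 1792:Wed✓ 1796:Mon 1804:Wed✓ 1808:Mon
Wednesday: 1764, 1792, 1804 → 3.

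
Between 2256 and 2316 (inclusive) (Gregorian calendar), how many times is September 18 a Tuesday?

8

Track September 18's weekday year by year (advancing +1, or +2 across a Feb 29):
  2256: Thu  2257: Fri (+1)  2258: Sat (+1)  2259: Sun (+1)  2260: Tue (+2) ✓
  2261: Wed (+1)  2262: Thu (+1)  2263: Fri (+1)  2264: Sun (+2)  2265: Mon (+1)
  2266: Tue (+1) ✓  2267: Wed (+1)  2268: Fri (+2)  2269: Sat (+1)  … (33 more years) …
  2303: Fri (+1)  2304: Sun (+2)  2305: Mon (+1)  2306: Tue (+1) ✓  2307: Wed (+1)
  2308: Fri (+2)  2309: Sat (+1)  2310: Sun (+1)  2311: Mon (+1)  2312: Wed (+2)
  2313: Thu (+1)  2314: Fri (+1)  2315: Sat (+1)  2316: Mon (+2)
Tuesday years: 2260, 2266, 2277, 2283, 2288, 2294, 2300, 2306 — 8 in total.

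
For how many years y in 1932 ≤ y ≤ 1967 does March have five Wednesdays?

17

March has 31 days; it has five Wednesdays when Wednesday falls among the first (month-length − 28) days — i.e. when March 1 is one of Wednesday/Tuesday/Monday.
March 1 by year: 1932:Tue✓ 1933:Wed✓ 1934:Thu 1935:Fri 1936:Sun 1937:Mon✓ 1938:Tue✓ 1939:Wed✓ 1940:Fri 1941:Sat 1942:Sun 1943:Mon✓ 1944:Wed✓ 1945:Thu 1946:Fri …(6 more)… 1953:Sun 1954:Mon✓ 1955:Tue✓ 1956:Thu 1957:Fri 1958:Sat 1959:Sun 1960:Tue✓ 1961:Wed✓ 1962:Thu 1963:Fri 1964:Sun 1965:Mon✓ 1966:Tue✓ 1967:Wed✓
Years with five Wednesdays: 1932, 1933, 1937, 1938, 1939, 1943, 1944, 1948, 1949, 1950, 1954, 1955, 1960, 1961, 1965, 1966, 1967 → 17.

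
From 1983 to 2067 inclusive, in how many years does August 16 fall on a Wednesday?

12

Track August 16's weekday year by year (advancing +1, or +2 across a Feb 29):
  1983: Tue  1984: Thu (+2)  1985: Fri (+1)  1986: Sat (+1)  1987: Sun (+1)
  1988: Tue (+2)  1989: Wed (+1) ✓  1990: Thu (+1)  1991: Fri (+1)  1992: Sun (+2)
  1993: Mon (+1)  1994: Tue (+1)  1995: Wed (+1) ✓  1996: Fri (+2)  … (57 more years) …
  2054: Sun (+1)  2055: Mon (+1)  2056: Wed (+2) ✓  2057: Thu (+1)  2058: Fri (+1)
  2059: Sat (+1)  2060: Mon (+2)  2061: Tue (+1)  2062: Wed (+1) ✓  2063: Thu (+1)
  2064: Sat (+2)  2065: Sun (+1)  2066: Mon (+1)  2067: Tue (+1)
Wednesday years: 1989, 1995, 2000, 2006, 2017, 2023, 2028, 2034, 2045, 2051, 2056, 2062 — 12 in total.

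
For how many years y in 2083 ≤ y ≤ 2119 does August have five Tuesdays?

17

August has 31 days; it has five Tuesdays when Tuesday falls among the first (month-length − 28) days — i.e. when August 1 is one of Tuesday/Monday/Sunday.
August 1 by year: 2083:Sun✓ 2084:Tue✓ 2085:Wed 2086:Thu 2087:Fri 2088:Sun✓ 2089:Mon✓ 2090:Tue✓ 2091:Wed 2092:Fri 2093:Sat 2094:Sun✓ 2095:Mon✓ 2096:Wed 2097:Thu …(7 more)… 2105:Sat 2106:Sun✓ 2107:Mon✓ 2108:Wed 2109:Thu 2110:Fri 2111:Sat 2112:Mon✓ 2113:Tue✓ 2114:Wed 2115:Thu 2116:Sat 2117:Sun✓ 2118:Mon✓ 2119:Tue✓
Years with five Tuesdays: 2083, 2084, 2088, 2089, 2090, 2094, 2095, 2100, 2101, 2102, 2106, 2107, 2112, 2113, 2117, 2118, 2119 → 17.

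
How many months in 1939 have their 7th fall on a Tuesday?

Check the 7th of each month of 1939: Jan 7: Sat, Feb 7: Tue, Mar 7: Tue, Apr 7: Fri, May 7: Sun, Jun 7: Wed, Jul 7: Fri, Aug 7: Mon, Sep 7: Thu, Oct 7: Sat, Nov 7: Tue, Dec 7: Thu.
Tuesday occurs in February, March, November — 3 months.

3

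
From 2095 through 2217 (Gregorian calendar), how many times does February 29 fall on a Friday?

Leap years in 2095–2217: 29 of them.
Feb 29 weekday advances by 5 (mod 7) from one leap year to the next four years later (or differs when a century non-leap intervenes).
Leap-day weekdays: 2096:Wed 2104:Fri✓ 2108:Wed 2112:Mon 2116:Sat 2120:Thu 2124:Tue 2128:Sun 2132:Fri✓ 2136:Wed 2140:Mon 2144:Sat 2148:Thu …(3 more)… 2164:Wed 2168:Mon 2172:Sat 2176:Thu 2180:Tue 2184:Sun 2188:Fri✓ 2192:Wed 2196:Mon 2204:Wed 2208:Mon 2212:Sat 2216:Thu
Friday: 2104, 2132, 2160, 2188 → 4.

4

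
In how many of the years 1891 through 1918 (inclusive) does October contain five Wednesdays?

October has 31 days; it has five Wednesdays when Wednesday falls among the first (month-length − 28) days — i.e. when October 1 is one of Wednesday/Tuesday/Monday.
October 1 by year: 1891:Thu 1892:Sat 1893:Sun 1894:Mon✓ 1895:Tue✓ 1896:Thu 1897:Fri 1898:Sat 1899:Sun 1900:Mon✓ 1901:Tue✓ 1902:Wed✓ 1903:Thu 1904:Sat 1905:Sun 1906:Mon✓ 1907:Tue✓ 1908:Thu 1909:Fri 1910:Sat 1911:Sun 1912:Tue✓ 1913:Wed✓ 1914:Thu 1915:Fri 1916:Sun 1917:Mon✓ 1918:Tue✓
Years with five Wednesdays: 1894, 1895, 1900, 1901, 1902, 1906, 1907, 1912, 1913, 1917, 1918 → 11.

11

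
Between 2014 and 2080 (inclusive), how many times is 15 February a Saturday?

10

Track 15 February's weekday year by year (advancing +1, or +2 across a Feb 29):
  2014: Sat ✓  2015: Sun (+1)  2016: Mon (+1)  2017: Wed (+2)  2018: Thu (+1)
  2019: Fri (+1)  2020: Sat (+1) ✓  2021: Mon (+2)  2022: Tue (+1)  2023: Wed (+1)
  2024: Thu (+1)  2025: Sat (+2) ✓  2026: Sun (+1)  2027: Mon (+1)  … (39 more years) …
  2067: Tue (+1)  2068: Wed (+1)  2069: Fri (+2)  2070: Sat (+1) ✓  2071: Sun (+1)
  2072: Mon (+1)  2073: Wed (+2)  2074: Thu (+1)  2075: Fri (+1)  2076: Sat (+1) ✓
  2077: Mon (+2)  2078: Tue (+1)  2079: Wed (+1)  2080: Thu (+1)
Saturday years: 2014, 2020, 2025, 2031, 2042, 2048, 2053, 2059, 2070, 2076 — 10 in total.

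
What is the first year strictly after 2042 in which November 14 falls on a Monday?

From one year to the next, a fixed date's weekday advances by 1, or by 2 when a Feb 29 lies between the two dates.
2042: November 14 is Friday.
2043: Saturday (+1)
2044: Monday (+2)
November 14 falls on a Monday in 2044.

2044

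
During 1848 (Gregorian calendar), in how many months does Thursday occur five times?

A month of length L has five Thursdays iff its first Thursday is on day ≤ L−28 (so day 1–3 in a 31-day month, 1–2 in a 30-day month, day 1 in a leap February).
Checking each month of 1848: Jan starts Sat (31d); Feb starts Tue (29d); Mar starts Wed (31d) ✓; Apr starts Sat (30d); May starts Mon (31d); Jun starts Thu (30d) ✓; Jul starts Sat (31d); Aug starts Tue (31d) ✓; Sep starts Fri (30d); Oct starts Sun (31d); Nov starts Wed (30d) ✓; Dec starts Fri (31d).
Five-Thursday months: March, June, August, November → 4.

4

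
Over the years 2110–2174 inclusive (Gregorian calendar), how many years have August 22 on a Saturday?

10

Track August 22's weekday year by year (advancing +1, or +2 across a Feb 29):
  2110: Fri  2111: Sat (+1) ✓  2112: Mon (+2)  2113: Tue (+1)  2114: Wed (+1)
  2115: Thu (+1)  2116: Sat (+2) ✓  2117: Sun (+1)  2118: Mon (+1)  2119: Tue (+1)
  2120: Thu (+2)  2121: Fri (+1)  2122: Sat (+1) ✓  2123: Sun (+1)  … (37 more years) …
  2161: Sat (+1) ✓  2162: Sun (+1)  2163: Mon (+1)  2164: Wed (+2)  2165: Thu (+1)
  2166: Fri (+1)  2167: Sat (+1) ✓  2168: Mon (+2)  2169: Tue (+1)  2170: Wed (+1)
  2171: Thu (+1)  2172: Sat (+2) ✓  2173: Sun (+1)  2174: Mon (+1)
Saturday years: 2111, 2116, 2122, 2133, 2139, 2144, 2150, 2161, 2167, 2172 — 10 in total.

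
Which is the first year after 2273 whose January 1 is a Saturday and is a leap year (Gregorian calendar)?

2276

Jan 1 advances by 2 weekdays after a leap year and by 1 after a common year.
2273: Jan 1 is Wednesday.
2274: Thursday
2275: Friday
2276: Saturday (leap)
2276 begins on a Saturday and is a leap year.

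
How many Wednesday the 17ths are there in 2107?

1

Check the 17th of each month of 2107: Jan 17: Mon, Feb 17: Thu, Mar 17: Thu, Apr 17: Sun, May 17: Tue, Jun 17: Fri, Jul 17: Sun, Aug 17: Wed, Sep 17: Sat, Oct 17: Mon, Nov 17: Thu, Dec 17: Sat.
Wednesday occurs in August — 1 month.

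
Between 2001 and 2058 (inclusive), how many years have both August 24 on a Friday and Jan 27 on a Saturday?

7

Check each year's weekday for August 24 and Jan 27:
  2001: Fri/Sat ✓  2002: Sat/Sun  2003: Sun/Mon  2004: Tue/Tue  2005: Wed/Thu  2006: Thu/Fri  2007: Fri/Sat ✓  2008: Sun/Sun  2009: Mon/Tue  2010: Tue/Wed  2011: Wed/Thu  2012: Fri/Fri  2013: Sat/Sun  2014: Sun/Mon  …(30 more)…  2045: Thu/Fri  2046: Fri/Sat ✓  2047: Sat/Sun  2048: Mon/Mon  2049: Tue/Wed  2050: Wed/Thu  2051: Thu/Fri  2052: Sat/Sat  2053: Sun/Mon  2054: Mon/Tue  2055: Tue/Wed  2056: Thu/Thu  2057: Fri/Sat ✓  2058: Sat/Sun
Both conditions hold in: 2001, 2007, 2018, 2029, 2035, 2046, 2057 — 7.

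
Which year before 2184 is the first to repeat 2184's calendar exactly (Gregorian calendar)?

2156

Two years share a calendar iff Jan 1 falls on the same weekday and both are leap or both are common. 2184: Jan 1 is Thursday, leap year.
2183: Jan 1 Wednesday, common
2182: Jan 1 Tuesday, common
2181: Jan 1 Monday, common
2180: Jan 1 Saturday, leap
2179: Jan 1 Friday, common
2178: Jan 1 Thursday, common
2177: Jan 1 Wednesday, common
2176: Jan 1 Monday, leap
2175: Jan 1 Sunday, common
2174: Jan 1 Saturday, common
2173: Jan 1 Friday, common
2172: Jan 1 Wednesday, leap
2171: Jan 1 Tuesday, common
2170: Jan 1 Monday, common
2169: Jan 1 Sunday, common
2168: Jan 1 Friday, leap
2167: Jan 1 Thursday, common
2166: Jan 1 Wednesday, common
2165: Jan 1 Tuesday, common
2164: Jan 1 Sunday, leap
2163: Jan 1 Saturday, common
2162: Jan 1 Friday, common
2161: Jan 1 Thursday, common
2160: Jan 1 Tuesday, leap
2159: Jan 1 Monday, common
2158: Jan 1 Sunday, common
2157: Jan 1 Saturday, common
2156: Jan 1 Thursday, leap
2156 matches on both conditions.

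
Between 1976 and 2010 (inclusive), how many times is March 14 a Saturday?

Track March 14's weekday year by year (advancing +1, or +2 across a Feb 29):
  1976: Sun  1977: Mon (+1)  1978: Tue (+1)  1979: Wed (+1)  1980: Fri (+2)
  1981: Sat (+1) ✓  1982: Sun (+1)  1983: Mon (+1)  1984: Wed (+2)  1985: Thu (+1)
  1986: Fri (+1)  1987: Sat (+1) ✓  1988: Mon (+2)  1989: Tue (+1)  … (7 more years) …
  1997: Fri (+1)  1998: Sat (+1) ✓  1999: Sun (+1)  2000: Tue (+2)  2001: Wed (+1)
  2002: Thu (+1)  2003: Fri (+1)  2004: Sun (+2)  2005: Mon (+1)  2006: Tue (+1)
  2007: Wed (+1)  2008: Fri (+2)  2009: Sat (+1) ✓  2010: Sun (+1)
Saturday years: 1981, 1987, 1992, 1998, 2009 — 5 in total.

5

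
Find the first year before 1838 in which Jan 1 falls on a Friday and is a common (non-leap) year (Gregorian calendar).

Jan 1 advances by 2 weekdays after a leap year and by 1 after a common year.
1838: Jan 1 is Monday.
1837: Sunday
1836: Friday (leap)
1835: Thursday
1834: Wednesday
1833: Tuesday
1832: Sunday (leap)
1831: Saturday
1830: Friday
1830 begins on a Friday and is a common year.

1830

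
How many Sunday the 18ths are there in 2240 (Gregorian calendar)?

Check the 18th of each month of 2240: Jan 18: Sat, Feb 18: Tue, Mar 18: Wed, Apr 18: Sat, May 18: Mon, Jun 18: Thu, Jul 18: Sat, Aug 18: Tue, Sep 18: Fri, Oct 18: Sun, Nov 18: Wed, Dec 18: Fri.
Sunday occurs in October — 1 month.

1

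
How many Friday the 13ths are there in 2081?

Check the 13th of each month of 2081: Jan 13: Mon, Feb 13: Thu, Mar 13: Thu, Apr 13: Sun, May 13: Tue, Jun 13: Fri, Jul 13: Sun, Aug 13: Wed, Sep 13: Sat, Oct 13: Mon, Nov 13: Thu, Dec 13: Sat.
Friday occurs in June — 1 month.

1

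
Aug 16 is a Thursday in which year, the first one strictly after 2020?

2029

From one year to the next, a fixed date's weekday advances by 1, or by 2 when a Feb 29 lies between the two dates.
2020: August 16 is Sunday.
2021: Monday (+1)
2022: Tuesday (+1)
2023: Wednesday (+1)
2024: Friday (+2)
2025: Saturday (+1)
2026: Sunday (+1)
2027: Monday (+1)
2028: Wednesday (+2)
2029: Thursday (+1)
Aug 16 falls on a Thursday in 2029.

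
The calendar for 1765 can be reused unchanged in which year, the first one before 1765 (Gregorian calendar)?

Two years share a calendar iff Jan 1 falls on the same weekday and both are leap or both are common. 1765: Jan 1 is Tuesday, common year.
1764: Jan 1 Sunday, leap
1763: Jan 1 Saturday, common
1762: Jan 1 Friday, common
1761: Jan 1 Thursday, common
1760: Jan 1 Tuesday, leap
1759: Jan 1 Monday, common
1758: Jan 1 Sunday, common
1757: Jan 1 Saturday, common
1756: Jan 1 Thursday, leap
1755: Jan 1 Wednesday, common
1754: Jan 1 Tuesday, common
1754 matches on both conditions.

1754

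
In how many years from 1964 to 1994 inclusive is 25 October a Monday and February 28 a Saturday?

Check each year's weekday for 25 October and February 28:
  1964: Sun/Fri  1965: Mon/Sun  1966: Tue/Mon  1967: Wed/Tue  1968: Fri/Wed  1969: Sat/Fri  1970: Sun/Sat  1971: Mon/Sun  1972: Wed/Mon  1973: Thu/Wed  1974: Fri/Thu  1975: Sat/Fri  1976: Mon/Sat ✓  1977: Tue/Mon  …(3 more)…  1981: Sun/Sat  1982: Mon/Sun  1983: Tue/Mon  1984: Thu/Tue  1985: Fri/Thu  1986: Sat/Fri  1987: Sun/Sat  1988: Tue/Sun  1989: Wed/Tue  1990: Thu/Wed  1991: Fri/Thu  1992: Sun/Fri  1993: Mon/Sun  1994: Tue/Mon
Both conditions hold in: 1976 — 1.

1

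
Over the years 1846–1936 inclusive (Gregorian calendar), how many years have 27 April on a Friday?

14

Track 27 April's weekday year by year (advancing +1, or +2 across a Feb 29):
  1846: Mon  1847: Tue (+1)  1848: Thu (+2)  1849: Fri (+1) ✓  1850: Sat (+1)
  1851: Sun (+1)  1852: Tue (+2)  1853: Wed (+1)  1854: Thu (+1)  1855: Fri (+1) ✓
  1856: Sun (+2)  1857: Mon (+1)  1858: Tue (+1)  1859: Wed (+1)  … (63 more years) …
  1923: Fri (+1) ✓  1924: Sun (+2)  1925: Mon (+1)  1926: Tue (+1)  1927: Wed (+1)
  1928: Fri (+2) ✓  1929: Sat (+1)  1930: Sun (+1)  1931: Mon (+1)  1932: Wed (+2)
  1933: Thu (+1)  1934: Fri (+1) ✓  1935: Sat (+1)  1936: Mon (+2)
Friday years: 1849, 1855, 1860, 1866, 1877, 1883, 1888, 1894, 1900, 1906, 1917, 1923, 1928, 1934 — 14 in total.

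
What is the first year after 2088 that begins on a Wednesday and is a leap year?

2116

Jan 1 advances by 2 weekdays after a leap year and by 1 after a common year.
2088: Jan 1 is Thursday (leap).
2089: Saturday
2090: Sunday
2091: Monday
2092: Tuesday (leap)
2093: Thursday
2094: Friday
2095: Saturday
2096: Sunday (leap)
2097: Tuesday
2098: Wednesday
2099: Thursday
2100: Friday
2101: Saturday
2102: Sunday
2103: Monday
2104: Tuesday (leap)
2105: Thursday
2106: Friday
2107: Saturday
2108: Sunday (leap)
2109: Tuesday
2110: Wednesday
2111: Thursday
2112: Friday (leap)
2113: Sunday
2114: Monday
2115: Tuesday
2116: Wednesday (leap)
2116 begins on a Wednesday and is a leap year.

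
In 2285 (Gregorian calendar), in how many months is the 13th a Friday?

3

Check the 13th of each month of 2285: Jan 13: Tue, Feb 13: Fri, Mar 13: Fri, Apr 13: Mon, May 13: Wed, Jun 13: Sat, Jul 13: Mon, Aug 13: Thu, Sep 13: Sun, Oct 13: Tue, Nov 13: Fri, Dec 13: Sun.
Friday occurs in February, March, November — 3 months.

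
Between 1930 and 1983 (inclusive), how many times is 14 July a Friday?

8

Track 14 July's weekday year by year (advancing +1, or +2 across a Feb 29):
  1930: Mon  1931: Tue (+1)  1932: Thu (+2)  1933: Fri (+1) ✓  1934: Sat (+1)
  1935: Sun (+1)  1936: Tue (+2)  1937: Wed (+1)  1938: Thu (+1)  1939: Fri (+1) ✓
  1940: Sun (+2)  1941: Mon (+1)  1942: Tue (+1)  1943: Wed (+1)  … (26 more years) …
  1970: Tue (+1)  1971: Wed (+1)  1972: Fri (+2) ✓  1973: Sat (+1)  1974: Sun (+1)
  1975: Mon (+1)  1976: Wed (+2)  1977: Thu (+1)  1978: Fri (+1) ✓  1979: Sat (+1)
  1980: Mon (+2)  1981: Tue (+1)  1982: Wed (+1)  1983: Thu (+1)
Friday years: 1933, 1939, 1944, 1950, 1961, 1967, 1972, 1978 — 8 in total.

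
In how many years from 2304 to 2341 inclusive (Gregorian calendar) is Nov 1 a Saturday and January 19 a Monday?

0

Check each year's weekday for Nov 1 and January 19:
  2304: Tue/Tue  2305: Wed/Thu  2306: Thu/Fri  2307: Fri/Sat  2308: Sun/Sun  2309: Mon/Tue  2310: Tue/Wed  2311: Wed/Thu  2312: Fri/Fri  2313: Sat/Sun  2314: Sun/Mon  2315: Mon/Tue  2316: Wed/Wed  2317: Thu/Fri  …(10 more)…  2328: Thu/Thu  2329: Fri/Sat  2330: Sat/Sun  2331: Sun/Mon  2332: Tue/Tue  2333: Wed/Thu  2334: Thu/Fri  2335: Fri/Sat  2336: Sun/Sun  2337: Mon/Tue  2338: Tue/Wed  2339: Wed/Thu  2340: Fri/Fri  2341: Sat/Sun
Both conditions hold in: no year — 0.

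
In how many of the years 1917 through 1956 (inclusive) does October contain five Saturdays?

17

October has 31 days; it has five Saturdays when Saturday falls among the first (month-length − 28) days — i.e. when October 1 is one of Saturday/Friday/Thursday.
October 1 by year: 1917:Mon 1918:Tue 1919:Wed 1920:Fri✓ 1921:Sat✓ 1922:Sun 1923:Mon 1924:Wed 1925:Thu✓ 1926:Fri✓ 1927:Sat✓ 1928:Mon 1929:Tue 1930:Wed 1931:Thu✓ …(10 more)… 1942:Thu✓ 1943:Fri✓ 1944:Sun 1945:Mon 1946:Tue 1947:Wed 1948:Fri✓ 1949:Sat✓ 1950:Sun 1951:Mon 1952:Wed 1953:Thu✓ 1954:Fri✓ 1955:Sat✓ 1956:Mon
Years with five Saturdays: 1920, 1921, 1925, 1926, 1927, 1931, 1932, 1936, 1937, 1938, 1942, 1943, 1948, 1949, 1953, 1954, 1955 → 17.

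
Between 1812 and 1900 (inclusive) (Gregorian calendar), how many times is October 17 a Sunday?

13

Track October 17's weekday year by year (advancing +1, or +2 across a Feb 29):
  1812: Sat  1813: Sun (+1) ✓  1814: Mon (+1)  1815: Tue (+1)  1816: Thu (+2)
  1817: Fri (+1)  1818: Sat (+1)  1819: Sun (+1) ✓  1820: Tue (+2)  1821: Wed (+1)
  1822: Thu (+1)  1823: Fri (+1)  1824: Sun (+2) ✓  1825: Mon (+1)  … (61 more years) …
  1887: Mon (+1)  1888: Wed (+2)  1889: Thu (+1)  1890: Fri (+1)  1891: Sat (+1)
  1892: Mon (+2)  1893: Tue (+1)  1894: Wed (+1)  1895: Thu (+1)  1896: Sat (+2)
  1897: Sun (+1) ✓  1898: Mon (+1)  1899: Tue (+1)  1900: Wed (+1)
Sunday years: 1813, 1819, 1824, 1830, 1841, 1847, 1852, 1858, 1869, 1875, 1880, 1886, 1897 — 13 in total.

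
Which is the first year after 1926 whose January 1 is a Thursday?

1931

Jan 1 advances by 2 weekdays after a leap year and by 1 after a common year.
1926: Jan 1 is Friday.
1927: Saturday
1928: Sunday (leap)
1929: Tuesday
1930: Wednesday
1931: Thursday
1931 begins on a Thursday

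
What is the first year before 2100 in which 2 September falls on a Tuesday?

From one year to the next, a fixed date's weekday advances by 1, or by 2 when a Feb 29 lies between the two dates.
2100: September 2 is Thursday.
2099: Wednesday (−1)
2098: Tuesday (−1)
2 September falls on a Tuesday in 2098.

2098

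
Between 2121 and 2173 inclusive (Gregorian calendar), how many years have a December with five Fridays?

December has 31 days; it has five Fridays when Friday falls among the first (month-length − 28) days — i.e. when December 1 is one of Friday/Thursday/Wednesday.
December 1 by year: 2121:Mon 2122:Tue 2123:Wed✓ 2124:Fri✓ 2125:Sat 2126:Sun 2127:Mon 2128:Wed✓ 2129:Thu✓ 2130:Fri✓ 2131:Sat 2132:Mon 2133:Tue 2134:Wed✓ 2135:Thu✓ …(23 more)… 2159:Sat 2160:Mon 2161:Tue 2162:Wed✓ 2163:Thu✓ 2164:Sat 2165:Sun 2166:Mon 2167:Tue 2168:Thu✓ 2169:Fri✓ 2170:Sat 2171:Sun 2172:Tue 2173:Wed✓
Years with five Fridays: 2123, 2124, 2128, 2129, 2130, 2134, 2135, 2140, 2141, 2145, 2146, 2147, 2151, 2152, 2156, 2157, 2158, 2162, 2163, 2168, 2169, 2173 → 22.

22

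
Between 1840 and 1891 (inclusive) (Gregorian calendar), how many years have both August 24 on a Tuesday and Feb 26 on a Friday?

Check each year's weekday for August 24 and Feb 26:
  1840: Mon/Wed  1841: Tue/Fri ✓  1842: Wed/Sat  1843: Thu/Sun  1844: Sat/Mon  1845: Sun/Wed  1846: Mon/Thu  1847: Tue/Fri ✓  1848: Thu/Sat  1849: Fri/Mon  1850: Sat/Tue  1851: Sun/Wed  1852: Tue/Thu  1853: Wed/Sat  …(24 more)…  1878: Sat/Tue  1879: Sun/Wed  1880: Tue/Thu  1881: Wed/Sat  1882: Thu/Sun  1883: Fri/Mon  1884: Sun/Tue  1885: Mon/Thu  1886: Tue/Fri ✓  1887: Wed/Sat  1888: Fri/Sun  1889: Sat/Tue  1890: Sun/Wed  1891: Mon/Thu
Both conditions hold in: 1841, 1847, 1858, 1869, 1875, 1886 — 6.

6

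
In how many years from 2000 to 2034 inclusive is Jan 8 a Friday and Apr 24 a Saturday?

Check each year's weekday for Jan 8 and Apr 24:
  2000: Sat/Mon  2001: Mon/Tue  2002: Tue/Wed  2003: Wed/Thu  2004: Thu/Sat  2005: Sat/Sun  2006: Sun/Mon  2007: Mon/Tue  2008: Tue/Thu  2009: Thu/Fri  2010: Fri/Sat ✓  2011: Sat/Sun  2012: Sun/Tue  2013: Tue/Wed  …(7 more)…  2021: Fri/Sat ✓  2022: Sat/Sun  2023: Sun/Mon  2024: Mon/Wed  2025: Wed/Thu  2026: Thu/Fri  2027: Fri/Sat ✓  2028: Sat/Mon  2029: Mon/Tue  2030: Tue/Wed  2031: Wed/Thu  2032: Thu/Sat  2033: Sat/Sun  2034: Sun/Mon
Both conditions hold in: 2010, 2021, 2027 — 3.

3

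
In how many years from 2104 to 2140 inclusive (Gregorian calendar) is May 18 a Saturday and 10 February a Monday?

0

Check each year's weekday for May 18 and 10 February:
  2104: Sun/Sun  2105: Mon/Tue  2106: Tue/Wed  2107: Wed/Thu  2108: Fri/Fri  2109: Sat/Sun  2110: Sun/Mon  2111: Mon/Tue  2112: Wed/Wed  2113: Thu/Fri  2114: Fri/Sat  2115: Sat/Sun  2116: Mon/Mon  2117: Tue/Wed  …(9 more)…  2127: Sun/Mon  2128: Tue/Tue  2129: Wed/Thu  2130: Thu/Fri  2131: Fri/Sat  2132: Sun/Sun  2133: Mon/Tue  2134: Tue/Wed  2135: Wed/Thu  2136: Fri/Fri  2137: Sat/Sun  2138: Sun/Mon  2139: Mon/Tue  2140: Wed/Wed
Both conditions hold in: no year — 0.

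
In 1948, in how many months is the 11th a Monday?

1

Check the 11th of each month of 1948: Jan 11: Sun, Feb 11: Wed, Mar 11: Thu, Apr 11: Sun, May 11: Tue, Jun 11: Fri, Jul 11: Sun, Aug 11: Wed, Sep 11: Sat, Oct 11: Mon, Nov 11: Thu, Dec 11: Sat.
Monday occurs in October — 1 month.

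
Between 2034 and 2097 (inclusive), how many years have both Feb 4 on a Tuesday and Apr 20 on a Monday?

2

Check each year's weekday for Feb 4 and Apr 20:
  2034: Sat/Thu  2035: Sun/Fri  2036: Mon/Sun  2037: Wed/Mon  2038: Thu/Tue  2039: Fri/Wed  2040: Sat/Fri  2041: Mon/Sat  2042: Tue/Sun  2043: Wed/Mon  2044: Thu/Wed  2045: Sat/Thu  2046: Sun/Fri  2047: Mon/Sat  …(36 more)…  2084: Fri/Thu  2085: Sun/Fri  2086: Mon/Sat  2087: Tue/Sun  2088: Wed/Tue  2089: Fri/Wed  2090: Sat/Thu  2091: Sun/Fri  2092: Mon/Sun  2093: Wed/Mon  2094: Thu/Tue  2095: Fri/Wed  2096: Sat/Fri  2097: Mon/Sat
Both conditions hold in: 2048, 2076 — 2.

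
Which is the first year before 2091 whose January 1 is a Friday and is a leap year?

2072

Jan 1 advances by 2 weekdays after a leap year and by 1 after a common year.
2091: Jan 1 is Monday.
2090: Sunday
2089: Saturday
2088: Thursday (leap)
2087: Wednesday
2086: Tuesday
2085: Monday
2084: Saturday (leap)
2083: Friday
2082: Thursday
2081: Wednesday
2080: Monday (leap)
2079: Sunday
2078: Saturday
2077: Friday
2076: Wednesday (leap)
2075: Tuesday
2074: Monday
2073: Sunday
2072: Friday (leap)
2072 begins on a Friday and is a leap year.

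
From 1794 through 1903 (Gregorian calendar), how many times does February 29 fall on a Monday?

Leap years in 1794–1903: 25 of them.
Feb 29 weekday advances by 5 (mod 7) from one leap year to the next four years later (or differs when a century non-leap intervenes).
Leap-day weekdays: 1796:Mon✓ 1804:Wed 1808:Mon✓ 1812:Sat 1816:Thu 1820:Tue 1824:Sun 1828:Fri 1832:Wed 1836:Mon✓ 1840:Sat 1844:Thu 1848:Tue 1852:Sun 1856:Fri 1860:Wed 1864:Mon✓ 1868:Sat 1872:Thu 1876:Tue 1880:Sun 1884:Fri 1888:Wed 1892:Mon✓ 1896:Sat
Monday: 1796, 1808, 1836, 1864, 1892 → 5.

5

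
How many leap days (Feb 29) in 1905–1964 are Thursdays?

2

Leap years in 1905–1964: 15 of them.
Feb 29 weekday advances by 5 (mod 7) from one leap year to the next four years later (or differs when a century non-leap intervenes).
Leap-day weekdays: 1908:Sat 1912:Thu✓ 1916:Tue 1920:Sun 1924:Fri 1928:Wed 1932:Mon 1936:Sat 1940:Thu✓ 1944:Tue 1948:Sun 1952:Fri 1956:Wed 1960:Mon 1964:Sat
Thursday: 1912, 1940 → 2.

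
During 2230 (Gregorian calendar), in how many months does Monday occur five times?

A month of length L has five Mondays iff its first Monday is on day ≤ L−28 (so day 1–3 in a 31-day month, 1–2 in a 30-day month, day 1 in a leap February).
Checking each month of 2230: Jan starts Fri (31d); Feb starts Mon (28d); Mar starts Mon (31d) ✓; Apr starts Thu (30d); May starts Sat (31d) ✓; Jun starts Tue (30d); Jul starts Thu (31d); Aug starts Sun (31d) ✓; Sep starts Wed (30d); Oct starts Fri (31d); Nov starts Mon (30d) ✓; Dec starts Wed (31d).
Five-Monday months: March, May, August, November → 4.

4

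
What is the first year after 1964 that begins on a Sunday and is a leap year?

1984

Jan 1 advances by 2 weekdays after a leap year and by 1 after a common year.
1964: Jan 1 is Wednesday (leap).
1965: Friday
1966: Saturday
1967: Sunday
1968: Monday (leap)
1969: Wednesday
1970: Thursday
1971: Friday
1972: Saturday (leap)
1973: Monday
1974: Tuesday
1975: Wednesday
1976: Thursday (leap)
1977: Saturday
1978: Sunday
1979: Monday
1980: Tuesday (leap)
1981: Thursday
1982: Friday
1983: Saturday
1984: Sunday (leap)
1984 begins on a Sunday and is a leap year.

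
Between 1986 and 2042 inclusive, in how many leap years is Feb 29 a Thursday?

Leap years in 1986–2042: 14 of them.
Feb 29 weekday advances by 5 (mod 7) from one leap year to the next four years later (or differs when a century non-leap intervenes).
Leap-day weekdays: 1988:Mon 1992:Sat 1996:Thu✓ 2000:Tue 2004:Sun 2008:Fri 2012:Wed 2016:Mon 2020:Sat 2024:Thu✓ 2028:Tue 2032:Sun 2036:Fri 2040:Wed
Thursday: 1996, 2024 → 2.

2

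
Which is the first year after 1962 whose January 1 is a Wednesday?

1964

Jan 1 advances by 2 weekdays after a leap year and by 1 after a common year.
1962: Jan 1 is Monday.
1963: Tuesday
1964: Wednesday (leap)
1964 begins on a Wednesday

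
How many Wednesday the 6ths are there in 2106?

2

Check the 6th of each month of 2106: Jan 6: Wed, Feb 6: Sat, Mar 6: Sat, Apr 6: Tue, May 6: Thu, Jun 6: Sun, Jul 6: Tue, Aug 6: Fri, Sep 6: Mon, Oct 6: Wed, Nov 6: Sat, Dec 6: Mon.
Wednesday occurs in January, October — 2 months.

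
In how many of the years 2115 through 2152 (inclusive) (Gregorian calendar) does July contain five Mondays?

16

July has 31 days; it has five Mondays when Monday falls among the first (month-length − 28) days — i.e. when July 1 is one of Monday/Sunday/Saturday.
July 1 by year: 2115:Mon✓ 2116:Wed 2117:Thu 2118:Fri 2119:Sat✓ 2120:Mon✓ 2121:Tue 2122:Wed 2123:Thu 2124:Sat✓ 2125:Sun✓ 2126:Mon✓ 2127:Tue 2128:Thu 2129:Fri …(8 more)… 2138:Tue 2139:Wed 2140:Fri 2141:Sat✓ 2142:Sun✓ 2143:Mon✓ 2144:Wed 2145:Thu 2146:Fri 2147:Sat✓ 2148:Mon✓ 2149:Tue 2150:Wed 2151:Thu 2152:Sat✓
Years with five Mondays: 2115, 2119, 2120, 2124, 2125, 2126, 2130, 2131, 2136, 2137, 2141, 2142, 2143, 2147, 2148, 2152 → 16.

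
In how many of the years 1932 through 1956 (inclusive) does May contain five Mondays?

May has 31 days; it has five Mondays when Monday falls among the first (month-length − 28) days — i.e. when May 1 is one of Monday/Sunday/Saturday.
May 1 by year: 1932:Sun✓ 1933:Mon✓ 1934:Tue 1935:Wed 1936:Fri 1937:Sat✓ 1938:Sun✓ 1939:Mon✓ 1940:Wed 1941:Thu 1942:Fri 1943:Sat✓ 1944:Mon✓ 1945:Tue 1946:Wed 1947:Thu 1948:Sat✓ 1949:Sun✓ 1950:Mon✓ 1951:Tue 1952:Thu 1953:Fri 1954:Sat✓ 1955:Sun✓ 1956:Tue
Years with five Mondays: 1932, 1933, 1937, 1938, 1939, 1943, 1944, 1948, 1949, 1950, 1954, 1955 → 12.

12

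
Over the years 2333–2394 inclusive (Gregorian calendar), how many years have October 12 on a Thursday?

9

Track October 12's weekday year by year (advancing +1, or +2 across a Feb 29):
  2333: Thu ✓  2334: Fri (+1)  2335: Sat (+1)  2336: Mon (+2)  2337: Tue (+1)
  2338: Wed (+1)  2339: Thu (+1) ✓  2340: Sat (+2)  2341: Sun (+1)  2342: Mon (+1)
  2343: Tue (+1)  2344: Thu (+2) ✓  2345: Fri (+1)  2346: Sat (+1)  … (34 more years) …
  2381: Mon (+1)  2382: Tue (+1)  2383: Wed (+1)  2384: Fri (+2)  2385: Sat (+1)
  2386: Sun (+1)  2387: Mon (+1)  2388: Wed (+2)  2389: Thu (+1) ✓  2390: Fri (+1)
  2391: Sat (+1)  2392: Mon (+2)  2393: Tue (+1)  2394: Wed (+1)
Thursday years: 2333, 2339, 2344, 2350, 2361, 2367, 2372, 2378, 2389 — 9 in total.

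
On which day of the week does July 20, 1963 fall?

January 1, 1963 is a Tuesday.
July 20 is day 201 of the year, i.e. 200 days after Jan 1.
200 mod 7 = 4, so advance 4 weekdays from Tuesday: Saturday.

Saturday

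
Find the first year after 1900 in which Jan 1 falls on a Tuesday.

1901

Jan 1 advances by 2 weekdays after a leap year and by 1 after a common year.
1900: Jan 1 is Monday.
1901: Tuesday
1901 begins on a Tuesday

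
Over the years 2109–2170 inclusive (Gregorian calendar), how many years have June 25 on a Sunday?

9

Track June 25's weekday year by year (advancing +1, or +2 across a Feb 29):
  2109: Tue  2110: Wed (+1)  2111: Thu (+1)  2112: Sat (+2)  2113: Sun (+1) ✓
  2114: Mon (+1)  2115: Tue (+1)  2116: Thu (+2)  2117: Fri (+1)  2118: Sat (+1)
  2119: Sun (+1) ✓  2120: Tue (+2)  2121: Wed (+1)  2122: Thu (+1)  … (34 more years) …
  2157: Sat (+1)  2158: Sun (+1) ✓  2159: Mon (+1)  2160: Wed (+2)  2161: Thu (+1)
  2162: Fri (+1)  2163: Sat (+1)  2164: Mon (+2)  2165: Tue (+1)  2166: Wed (+1)
  2167: Thu (+1)  2168: Sat (+2)  2169: Sun (+1) ✓  2170: Mon (+1)
Sunday years: 2113, 2119, 2124, 2130, 2141, 2147, 2152, 2158, 2169 — 9 in total.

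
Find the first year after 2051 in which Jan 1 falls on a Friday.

Jan 1 advances by 2 weekdays after a leap year and by 1 after a common year.
2051: Jan 1 is Sunday.
2052: Monday (leap)
2053: Wednesday
2054: Thursday
2055: Friday
2055 begins on a Friday

2055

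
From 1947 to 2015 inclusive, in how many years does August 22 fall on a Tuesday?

Track August 22's weekday year by year (advancing +1, or +2 across a Feb 29):
  1947: Fri  1948: Sun (+2)  1949: Mon (+1)  1950: Tue (+1) ✓  1951: Wed (+1)
  1952: Fri (+2)  1953: Sat (+1)  1954: Sun (+1)  1955: Mon (+1)  1956: Wed (+2)
  1957: Thu (+1)  1958: Fri (+1)  1959: Sat (+1)  1960: Mon (+2)  … (41 more years) …
  2002: Thu (+1)  2003: Fri (+1)  2004: Sun (+2)  2005: Mon (+1)  2006: Tue (+1) ✓
  2007: Wed (+1)  2008: Fri (+2)  2009: Sat (+1)  2010: Sun (+1)  2011: Mon (+1)
  2012: Wed (+2)  2013: Thu (+1)  2014: Fri (+1)  2015: Sat (+1)
Tuesday years: 1950, 1961, 1967, 1972, 1978, 1989, 1995, 2000, 2006 — 9 in total.

9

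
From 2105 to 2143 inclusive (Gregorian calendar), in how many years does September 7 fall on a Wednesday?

Track September 7's weekday year by year (advancing +1, or +2 across a Feb 29):
  2105: Mon  2106: Tue (+1)  2107: Wed (+1) ✓  2108: Fri (+2)  2109: Sat (+1)
  2110: Sun (+1)  2111: Mon (+1)  2112: Wed (+2) ✓  2113: Thu (+1)  2114: Fri (+1)
  2115: Sat (+1)  2116: Mon (+2)  2117: Tue (+1)  2118: Wed (+1) ✓  … (11 more years) …
  2130: Thu (+1)  2131: Fri (+1)  2132: Sun (+2)  2133: Mon (+1)  2134: Tue (+1)
  2135: Wed (+1) ✓  2136: Fri (+2)  2137: Sat (+1)  2138: Sun (+1)  2139: Mon (+1)
  2140: Wed (+2) ✓  2141: Thu (+1)  2142: Fri (+1)  2143: Sat (+1)
Wednesday years: 2107, 2112, 2118, 2129, 2135, 2140 — 6 in total.

6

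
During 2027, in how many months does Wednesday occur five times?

A month of length L has five Wednesdays iff its first Wednesday is on day ≤ L−28 (so day 1–3 in a 31-day month, 1–2 in a 30-day month, day 1 in a leap February).
Checking each month of 2027: Jan starts Fri (31d); Feb starts Mon (28d); Mar starts Mon (31d) ✓; Apr starts Thu (30d); May starts Sat (31d); Jun starts Tue (30d) ✓; Jul starts Thu (31d); Aug starts Sun (31d); Sep starts Wed (30d) ✓; Oct starts Fri (31d); Nov starts Mon (30d); Dec starts Wed (31d) ✓.
Five-Wednesday months: March, June, September, December → 4.

4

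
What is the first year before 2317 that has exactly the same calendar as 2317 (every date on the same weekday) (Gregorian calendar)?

2306

Two years share a calendar iff Jan 1 falls on the same weekday and both are leap or both are common. 2317: Jan 1 is Monday, common year.
2316: Jan 1 Saturday, leap
2315: Jan 1 Friday, common
2314: Jan 1 Thursday, common
2313: Jan 1 Wednesday, common
2312: Jan 1 Monday, leap
2311: Jan 1 Sunday, common
2310: Jan 1 Saturday, common
2309: Jan 1 Friday, common
2308: Jan 1 Wednesday, leap
2307: Jan 1 Tuesday, common
2306: Jan 1 Monday, common
2306 matches on both conditions.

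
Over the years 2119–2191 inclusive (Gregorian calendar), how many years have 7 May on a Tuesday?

10

Track 7 May's weekday year by year (advancing +1, or +2 across a Feb 29):
  2119: Sun  2120: Tue (+2) ✓  2121: Wed (+1)  2122: Thu (+1)  2123: Fri (+1)
  2124: Sun (+2)  2125: Mon (+1)  2126: Tue (+1) ✓  2127: Wed (+1)  2128: Fri (+2)
  2129: Sat (+1)  2130: Sun (+1)  2131: Mon (+1)  2132: Wed (+2)  … (45 more years) …
  2178: Thu (+1)  2179: Fri (+1)  2180: Sun (+2)  2181: Mon (+1)  2182: Tue (+1) ✓
  2183: Wed (+1)  2184: Fri (+2)  2185: Sat (+1)  2186: Sun (+1)  2187: Mon (+1)
  2188: Wed (+2)  2189: Thu (+1)  2190: Fri (+1)  2191: Sat (+1)
Tuesday years: 2120, 2126, 2137, 2143, 2148, 2154, 2165, 2171, 2176, 2182 — 10 in total.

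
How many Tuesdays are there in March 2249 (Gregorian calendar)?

4

March 2249 has 31 days and begins on Thursday.
The first Tuesday is March 6.
Tuesdays fall on 6, 13, 20, 27 — that's 4.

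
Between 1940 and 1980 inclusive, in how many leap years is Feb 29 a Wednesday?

1

Leap years in 1940–1980: 11 of them.
Feb 29 weekday advances by 5 (mod 7) from one leap year to the next four years later (or differs when a century non-leap intervenes).
Leap-day weekdays: 1940:Thu 1944:Tue 1948:Sun 1952:Fri 1956:Wed✓ 1960:Mon 1964:Sat 1968:Thu 1972:Tue 1976:Sun 1980:Fri
Wednesday: 1956 → 1.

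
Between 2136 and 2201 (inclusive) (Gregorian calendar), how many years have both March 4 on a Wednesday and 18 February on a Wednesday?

8

Check each year's weekday for March 4 and 18 February:
  2136: Sun/Sat  2137: Mon/Mon  2138: Tue/Tue  2139: Wed/Wed ✓  2140: Fri/Thu  2141: Sat/Sat  2142: Sun/Sun  2143: Mon/Mon  2144: Wed/Tue  2145: Thu/Thu  2146: Fri/Fri  2147: Sat/Sat  2148: Mon/Sun  2149: Tue/Tue  …(38 more)…  2188: Tue/Mon  2189: Wed/Wed ✓  2190: Thu/Thu  2191: Fri/Fri  2192: Sun/Sat  2193: Mon/Mon  2194: Tue/Tue  2195: Wed/Wed ✓  2196: Fri/Thu  2197: Sat/Sat  2198: Sun/Sun  2199: Mon/Mon  2200: Tue/Tue  2201: Wed/Wed ✓
Both conditions hold in: 2139, 2150, 2161, 2167, 2178, 2189, 2195, 2201 — 8.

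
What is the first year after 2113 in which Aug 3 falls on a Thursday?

From one year to the next, a fixed date's weekday advances by 1, or by 2 when a Feb 29 lies between the two dates.
2113: August 3 is Thursday.
2114: Friday (+1)
2115: Saturday (+1)
2116: Monday (+2)
2117: Tuesday (+1)
2118: Wednesday (+1)
2119: Thursday (+1)
Aug 3 falls on a Thursday in 2119.

2119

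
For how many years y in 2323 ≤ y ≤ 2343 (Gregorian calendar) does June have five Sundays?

June has 30 days; it has five Sundays when Sunday falls among the first (month-length − 28) days — i.e. when June 1 is one of Sunday/Saturday.
June 1 by year: 2323:Fri 2324:Sun✓ 2325:Mon 2326:Tue 2327:Wed 2328:Fri 2329:Sat✓ 2330:Sun✓ 2331:Mon 2332:Wed 2333:Thu 2334:Fri 2335:Sat✓ 2336:Mon 2337:Tue 2338:Wed 2339:Thu 2340:Sat✓ 2341:Sun✓ 2342:Mon 2343:Tue
Years with five Sundays: 2324, 2329, 2330, 2335, 2340, 2341 → 6.

6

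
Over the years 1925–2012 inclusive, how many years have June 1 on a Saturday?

12

Track June 1's weekday year by year (advancing +1, or +2 across a Feb 29):
  1925: Mon  1926: Tue (+1)  1927: Wed (+1)  1928: Fri (+2)  1929: Sat (+1) ✓
  1930: Sun (+1)  1931: Mon (+1)  1932: Wed (+2)  1933: Thu (+1)  1934: Fri (+1)
  1935: Sat (+1) ✓  1936: Mon (+2)  1937: Tue (+1)  1938: Wed (+1)  … (60 more years) …
  1999: Tue (+1)  2000: Thu (+2)  2001: Fri (+1)  2002: Sat (+1) ✓  2003: Sun (+1)
  2004: Tue (+2)  2005: Wed (+1)  2006: Thu (+1)  2007: Fri (+1)  2008: Sun (+2)
  2009: Mon (+1)  2010: Tue (+1)  2011: Wed (+1)  2012: Fri (+2)
Saturday years: 1929, 1935, 1940, 1946, 1957, 1963, 1968, 1974, 1985, 1991, 1996, 2002 — 12 in total.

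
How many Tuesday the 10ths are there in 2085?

Check the 10th of each month of 2085: Jan 10: Wed, Feb 10: Sat, Mar 10: Sat, Apr 10: Tue, May 10: Thu, Jun 10: Sun, Jul 10: Tue, Aug 10: Fri, Sep 10: Mon, Oct 10: Wed, Nov 10: Sat, Dec 10: Mon.
Tuesday occurs in April, July — 2 months.

2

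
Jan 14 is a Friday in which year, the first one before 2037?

2033

From one year to the next, a fixed date's weekday advances by 1, or by 2 when a Feb 29 lies between the two dates.
2037: January 14 is Wednesday.
2036: Monday (−2)
2035: Sunday (−1)
2034: Saturday (−1)
2033: Friday (−1)
Jan 14 falls on a Friday in 2033.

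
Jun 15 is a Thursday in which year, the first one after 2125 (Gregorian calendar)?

2130

From one year to the next, a fixed date's weekday advances by 1, or by 2 when a Feb 29 lies between the two dates.
2125: June 15 is Friday.
2126: Saturday (+1)
2127: Sunday (+1)
2128: Tuesday (+2)
2129: Wednesday (+1)
2130: Thursday (+1)
Jun 15 falls on a Thursday in 2130.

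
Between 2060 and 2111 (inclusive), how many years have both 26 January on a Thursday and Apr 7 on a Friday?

Check each year's weekday for 26 January and Apr 7:
  2060: Mon/Wed  2061: Wed/Thu  2062: Thu/Fri ✓  2063: Fri/Sat  2064: Sat/Mon  2065: Mon/Tue  2066: Tue/Wed  2067: Wed/Thu  2068: Thu/Sat  2069: Sat/Sun  2070: Sun/Mon  2071: Mon/Tue  2072: Tue/Thu  2073: Thu/Fri ✓  …(24 more)…  2098: Sun/Mon  2099: Mon/Tue  2100: Tue/Wed  2101: Wed/Thu  2102: Thu/Fri ✓  2103: Fri/Sat  2104: Sat/Mon  2105: Mon/Tue  2106: Tue/Wed  2107: Wed/Thu  2108: Thu/Sat  2109: Sat/Sun  2110: Sun/Mon  2111: Mon/Tue
Both conditions hold in: 2062, 2073, 2079, 2090, 2102 — 5.

5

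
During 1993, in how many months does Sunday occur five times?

4

A month of length L has five Sundays iff its first Sunday is on day ≤ L−28 (so day 1–3 in a 31-day month, 1–2 in a 30-day month, day 1 in a leap February).
Checking each month of 1993: Jan starts Fri (31d) ✓; Feb starts Mon (28d); Mar starts Mon (31d); Apr starts Thu (30d); May starts Sat (31d) ✓; Jun starts Tue (30d); Jul starts Thu (31d); Aug starts Sun (31d) ✓; Sep starts Wed (30d); Oct starts Fri (31d) ✓; Nov starts Mon (30d); Dec starts Wed (31d).
Five-Sunday months: January, May, August, October → 4.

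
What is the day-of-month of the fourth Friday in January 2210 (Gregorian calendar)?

January 1, 2210 is a Monday, so the first Friday is the 5th.
The fourth Friday is 5 + 21 = 26.

26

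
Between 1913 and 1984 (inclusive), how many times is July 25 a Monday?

10

Track July 25's weekday year by year (advancing +1, or +2 across a Feb 29):
  1913: Fri  1914: Sat (+1)  1915: Sun (+1)  1916: Tue (+2)  1917: Wed (+1)
  1918: Thu (+1)  1919: Fri (+1)  1920: Sun (+2)  1921: Mon (+1) ✓  1922: Tue (+1)
  1923: Wed (+1)  1924: Fri (+2)  1925: Sat (+1)  1926: Sun (+1)  … (44 more years) …
  1971: Sun (+1)  1972: Tue (+2)  1973: Wed (+1)  1974: Thu (+1)  1975: Fri (+1)
  1976: Sun (+2)  1977: Mon (+1) ✓  1978: Tue (+1)  1979: Wed (+1)  1980: Fri (+2)
  1981: Sat (+1)  1982: Sun (+1)  1983: Mon (+1) ✓  1984: Wed (+2)
Monday years: 1921, 1927, 1932, 1938, 1949, 1955, 1960, 1966, 1977, 1983 — 10 in total.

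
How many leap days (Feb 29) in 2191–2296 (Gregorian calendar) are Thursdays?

3

Leap years in 2191–2296: 26 of them.
Feb 29 weekday advances by 5 (mod 7) from one leap year to the next four years later (or differs when a century non-leap intervenes).
Leap-day weekdays: 2192:Wed 2196:Mon 2204:Wed 2208:Mon 2212:Sat 2216:Thu✓ 2220:Tue 2224:Sun 2228:Fri 2232:Wed 2236:Mon 2240:Sat 2244:Thu✓ 2248:Tue 2252:Sun 2256:Fri 2260:Wed 2264:Mon 2268:Sat 2272:Thu✓ 2276:Tue 2280:Sun 2284:Fri 2288:Wed 2292:Mon 2296:Sat
Thursday: 2216, 2244, 2272 → 3.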